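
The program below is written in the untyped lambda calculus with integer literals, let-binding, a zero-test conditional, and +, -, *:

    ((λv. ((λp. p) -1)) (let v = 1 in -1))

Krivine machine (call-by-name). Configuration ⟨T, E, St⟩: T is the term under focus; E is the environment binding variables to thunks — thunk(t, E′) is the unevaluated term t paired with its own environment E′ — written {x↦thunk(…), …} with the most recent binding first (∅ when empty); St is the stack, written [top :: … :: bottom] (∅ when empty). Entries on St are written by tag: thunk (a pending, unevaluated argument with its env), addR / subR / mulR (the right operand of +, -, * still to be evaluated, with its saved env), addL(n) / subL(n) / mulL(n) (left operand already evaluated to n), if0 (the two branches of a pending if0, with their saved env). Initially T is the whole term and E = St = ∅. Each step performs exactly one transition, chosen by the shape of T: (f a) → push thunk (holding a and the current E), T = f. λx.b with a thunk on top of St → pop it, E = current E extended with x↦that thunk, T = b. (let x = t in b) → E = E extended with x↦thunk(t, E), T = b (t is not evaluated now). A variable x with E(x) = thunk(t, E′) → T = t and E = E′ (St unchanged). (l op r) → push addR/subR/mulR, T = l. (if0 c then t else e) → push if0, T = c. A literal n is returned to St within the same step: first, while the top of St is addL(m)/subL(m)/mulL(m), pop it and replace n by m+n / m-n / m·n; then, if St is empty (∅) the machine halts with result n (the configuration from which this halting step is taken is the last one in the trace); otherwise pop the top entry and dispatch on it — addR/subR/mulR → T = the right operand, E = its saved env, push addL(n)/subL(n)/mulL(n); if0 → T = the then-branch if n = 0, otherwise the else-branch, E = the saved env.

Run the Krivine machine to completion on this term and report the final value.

Answer: -1

Machine steps:
[0] [T=((λv. ((λp. p) -1)) (let v = 1 in -1)) | E=∅ | St=∅]
[1] [T=(λv. ((λp. p) -1)) | E=∅ | St=[thunk]]
[2] [T=((λp. p) -1) | E={v↦thunk((let v = 1 in -1), ∅)} | St=∅]
[3] [T=(λp. p) | E={v↦thunk((let v = 1 in -1), ∅)} | St=[thunk]]
[4] [T=p | E={p↦thunk(-1, {v↦thunk((let v = 1 in -1), ∅)}), v↦thunk((let v = 1 in -1), ∅)} | St=∅]
[5] [T=-1 | E={v↦thunk((let v = 1 in -1), ∅)} | St=∅]
→ final value -1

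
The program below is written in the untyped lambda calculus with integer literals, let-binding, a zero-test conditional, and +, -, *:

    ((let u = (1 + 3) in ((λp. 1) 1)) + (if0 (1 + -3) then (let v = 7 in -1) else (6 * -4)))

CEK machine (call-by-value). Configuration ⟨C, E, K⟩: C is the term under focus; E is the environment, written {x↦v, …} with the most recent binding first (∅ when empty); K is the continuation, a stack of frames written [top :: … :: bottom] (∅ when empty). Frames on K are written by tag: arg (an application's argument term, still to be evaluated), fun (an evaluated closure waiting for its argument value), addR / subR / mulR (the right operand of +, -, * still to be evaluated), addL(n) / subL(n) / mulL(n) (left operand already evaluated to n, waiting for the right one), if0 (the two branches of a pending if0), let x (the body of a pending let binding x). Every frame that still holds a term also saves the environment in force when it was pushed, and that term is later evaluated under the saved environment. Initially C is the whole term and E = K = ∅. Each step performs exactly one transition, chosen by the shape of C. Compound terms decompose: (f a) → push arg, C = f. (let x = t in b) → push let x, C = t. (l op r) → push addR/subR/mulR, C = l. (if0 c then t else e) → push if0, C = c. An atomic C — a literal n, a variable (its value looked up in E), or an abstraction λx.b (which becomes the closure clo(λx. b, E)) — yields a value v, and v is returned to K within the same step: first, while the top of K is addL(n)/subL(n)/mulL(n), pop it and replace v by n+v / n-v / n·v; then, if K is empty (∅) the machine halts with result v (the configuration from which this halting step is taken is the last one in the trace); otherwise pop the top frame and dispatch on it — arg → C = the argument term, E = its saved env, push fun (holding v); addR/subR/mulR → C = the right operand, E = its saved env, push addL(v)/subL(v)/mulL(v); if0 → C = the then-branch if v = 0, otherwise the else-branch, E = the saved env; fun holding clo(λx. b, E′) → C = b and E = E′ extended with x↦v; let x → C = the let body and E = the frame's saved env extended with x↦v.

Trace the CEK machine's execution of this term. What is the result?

Answer: -23

Execution trace:
step 0: [C=((let u = (1 + 3) in ((λp. 1) 1)) + (if0 (1 + -3) then (let v = 7 in -1) else (6 * -4))) | E=∅ | K=∅]
step 1: [C=(let u = (1 + 3) in ((λp. 1) 1)) | E=∅ | K=[addR]]
step 2: [C=(1 + 3) | E=∅ | K=[let u :: addR]]
step 3: [C=1 | E=∅ | K=[addR :: let u :: addR]]
step 4: [C=3 | E=∅ | K=[addL(1) :: let u :: addR]]
step 5: [C=((λp. 1) 1) | E={u↦4} | K=[addR]]
step 6: [C=(λp. 1) | E={u↦4} | K=[arg :: addR]]
step 7: [C=1 | E={u↦4} | K=[fun :: addR]]
step 8: [C=1 | E={p↦1, u↦4} | K=[addR]]
step 9: [C=(if0 (1 + -3) then (let v = 7 in -1) else (6 * -4)) | E=∅ | K=[addL(1)]]
step 10: [C=(1 + -3) | E=∅ | K=[if0 :: addL(1)]]
step 11: [C=1 | E=∅ | K=[addR :: if0 :: addL(1)]]
step 12: [C=-3 | E=∅ | K=[addL(1) :: if0 :: addL(1)]]
step 13: [C=(6 * -4) | E=∅ | K=[addL(1)]]
step 14: [C=6 | E=∅ | K=[mulR :: addL(1)]]
step 15: [C=-4 | E=∅ | K=[mulL(6) :: addL(1)]]
→ final value -23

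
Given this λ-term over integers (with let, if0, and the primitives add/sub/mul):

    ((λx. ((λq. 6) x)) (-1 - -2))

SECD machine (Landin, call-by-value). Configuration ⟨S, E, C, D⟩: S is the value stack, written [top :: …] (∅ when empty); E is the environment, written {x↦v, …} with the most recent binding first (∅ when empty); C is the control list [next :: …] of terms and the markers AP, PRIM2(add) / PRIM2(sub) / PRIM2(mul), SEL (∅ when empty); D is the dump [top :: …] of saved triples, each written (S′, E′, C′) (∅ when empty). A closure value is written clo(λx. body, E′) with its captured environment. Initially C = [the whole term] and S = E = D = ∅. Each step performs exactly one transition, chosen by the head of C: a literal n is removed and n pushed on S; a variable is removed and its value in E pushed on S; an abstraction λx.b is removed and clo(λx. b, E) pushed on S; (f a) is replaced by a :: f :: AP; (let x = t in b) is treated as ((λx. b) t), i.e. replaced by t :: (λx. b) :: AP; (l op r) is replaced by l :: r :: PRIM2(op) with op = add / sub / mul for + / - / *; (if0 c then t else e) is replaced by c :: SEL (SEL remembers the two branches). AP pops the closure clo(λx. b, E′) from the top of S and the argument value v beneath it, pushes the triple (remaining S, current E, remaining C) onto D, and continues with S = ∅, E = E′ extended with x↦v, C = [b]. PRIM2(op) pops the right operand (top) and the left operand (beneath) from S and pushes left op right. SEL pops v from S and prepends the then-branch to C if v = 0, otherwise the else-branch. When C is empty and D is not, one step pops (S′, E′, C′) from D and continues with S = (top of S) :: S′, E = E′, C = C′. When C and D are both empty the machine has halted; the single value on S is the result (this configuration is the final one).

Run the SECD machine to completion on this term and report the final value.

0. <S=∅, E=∅, C=[((λx. ((λq. 6) x)) (-1 - -2))], D=∅>
1. <S=∅, E=∅, C=[(-1 - -2) :: (λx. ((λq. 6) x)) :: AP], D=∅>
2. <S=∅, E=∅, C=[-1 :: -2 :: PRIM2(sub) :: (λx. ((λq. 6) x)) :: AP], D=∅>
3. <S=[-1], E=∅, C=[-2 :: PRIM2(sub) :: (λx. ((λq. 6) x)) :: AP], D=∅>
4. <S=[-2 :: -1], E=∅, C=[PRIM2(sub) :: (λx. ((λq. 6) x)) :: AP], D=∅>
5. <S=[1], E=∅, C=[(λx. ((λq. 6) x)) :: AP], D=∅>
6. <S=[clo(λx. ((λq. 6) x), ∅) :: 1], E=∅, C=[AP], D=∅>
7. <S=∅, E={x↦1}, C=[((λq. 6) x)], D=[(∅, ∅, ∅)]>
8. <S=∅, E={x↦1}, C=[x :: (λq. 6) :: AP], D=[(∅, ∅, ∅)]>
9. <S=[1], E={x↦1}, C=[(λq. 6) :: AP], D=[(∅, ∅, ∅)]>
10. <S=[clo(λq. 6, {x↦1}) :: 1], E={x↦1}, C=[AP], D=[(∅, ∅, ∅)]>
11. <S=∅, E={q↦1, x↦1}, C=[6], D=[(∅, {x↦1}, ∅) :: (∅, ∅, ∅)]>
12. <S=[6], E={q↦1, x↦1}, C=∅, D=[(∅, {x↦1}, ∅) :: (∅, ∅, ∅)]>
13. <S=[6], E={x↦1}, C=∅, D=[(∅, ∅, ∅)]>
14. <S=[6], E=∅, C=∅, D=∅>
→ final value 6

Answer: 6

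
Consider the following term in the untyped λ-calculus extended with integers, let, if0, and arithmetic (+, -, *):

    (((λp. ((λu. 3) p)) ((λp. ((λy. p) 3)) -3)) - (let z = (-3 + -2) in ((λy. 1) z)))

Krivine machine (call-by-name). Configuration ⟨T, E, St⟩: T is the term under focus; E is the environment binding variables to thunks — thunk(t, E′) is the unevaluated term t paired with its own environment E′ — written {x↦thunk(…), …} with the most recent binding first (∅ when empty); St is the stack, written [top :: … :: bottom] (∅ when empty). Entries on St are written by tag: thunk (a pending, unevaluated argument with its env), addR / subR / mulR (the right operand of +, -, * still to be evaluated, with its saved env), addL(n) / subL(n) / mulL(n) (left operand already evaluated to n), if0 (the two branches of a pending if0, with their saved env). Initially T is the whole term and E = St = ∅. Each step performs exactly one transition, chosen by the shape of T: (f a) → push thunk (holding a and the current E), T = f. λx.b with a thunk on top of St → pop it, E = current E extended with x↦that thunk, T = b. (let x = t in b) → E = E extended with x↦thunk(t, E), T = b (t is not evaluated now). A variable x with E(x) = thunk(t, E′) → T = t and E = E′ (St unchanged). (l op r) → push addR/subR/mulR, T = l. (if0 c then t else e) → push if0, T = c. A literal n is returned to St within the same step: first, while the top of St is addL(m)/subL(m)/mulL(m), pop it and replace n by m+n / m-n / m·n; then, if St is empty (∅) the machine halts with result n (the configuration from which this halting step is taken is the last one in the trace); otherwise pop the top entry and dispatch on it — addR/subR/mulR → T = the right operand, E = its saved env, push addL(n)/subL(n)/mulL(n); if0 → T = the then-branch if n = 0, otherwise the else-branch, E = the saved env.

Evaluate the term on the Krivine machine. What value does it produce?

[0] [T=(((λp. ((λu. 3) p)) ((λp. ((λy. p) 3)) -3)) - (let z = (-3 + -2) in ((λy. 1) z))) | E=∅ | St=∅]
[1] [T=((λp. ((λu. 3) p)) ((λp. ((λy. p) 3)) -3)) | E=∅ | St=[subR]]
[2] [T=(λp. ((λu. 3) p)) | E=∅ | St=[thunk :: subR]]
[3] [T=((λu. 3) p) | E={p↦thunk(((λp. ((λy. p) 3)) -3), ∅)} | St=[subR]]
[4] [T=(λu. 3) | E={p↦thunk(((λp. ((λy. p) 3)) -3), ∅)} | St=[thunk :: subR]]
[5] [T=3 | E={u↦thunk(p, {p↦thunk(((λp. ((λy. p) 3)) -3), ∅)}), p↦thunk(((λp. ((λy. p) 3)) -3), ∅)} | St=[subR]]
[6] [T=(let z = (-3 + -2) in ((λy. 1) z)) | E=∅ | St=[subL(3)]]
[7] [T=((λy. 1) z) | E={z↦thunk((-3 + -2), ∅)} | St=[subL(3)]]
[8] [T=(λy. 1) | E={z↦thunk((-3 + -2), ∅)} | St=[thunk :: subL(3)]]
[9] [T=1 | E={y↦thunk(z, {z↦thunk((-3 + -2), ∅)}), z↦thunk((-3 + -2), ∅)} | St=[subL(3)]]
→ final value 2

Answer: 2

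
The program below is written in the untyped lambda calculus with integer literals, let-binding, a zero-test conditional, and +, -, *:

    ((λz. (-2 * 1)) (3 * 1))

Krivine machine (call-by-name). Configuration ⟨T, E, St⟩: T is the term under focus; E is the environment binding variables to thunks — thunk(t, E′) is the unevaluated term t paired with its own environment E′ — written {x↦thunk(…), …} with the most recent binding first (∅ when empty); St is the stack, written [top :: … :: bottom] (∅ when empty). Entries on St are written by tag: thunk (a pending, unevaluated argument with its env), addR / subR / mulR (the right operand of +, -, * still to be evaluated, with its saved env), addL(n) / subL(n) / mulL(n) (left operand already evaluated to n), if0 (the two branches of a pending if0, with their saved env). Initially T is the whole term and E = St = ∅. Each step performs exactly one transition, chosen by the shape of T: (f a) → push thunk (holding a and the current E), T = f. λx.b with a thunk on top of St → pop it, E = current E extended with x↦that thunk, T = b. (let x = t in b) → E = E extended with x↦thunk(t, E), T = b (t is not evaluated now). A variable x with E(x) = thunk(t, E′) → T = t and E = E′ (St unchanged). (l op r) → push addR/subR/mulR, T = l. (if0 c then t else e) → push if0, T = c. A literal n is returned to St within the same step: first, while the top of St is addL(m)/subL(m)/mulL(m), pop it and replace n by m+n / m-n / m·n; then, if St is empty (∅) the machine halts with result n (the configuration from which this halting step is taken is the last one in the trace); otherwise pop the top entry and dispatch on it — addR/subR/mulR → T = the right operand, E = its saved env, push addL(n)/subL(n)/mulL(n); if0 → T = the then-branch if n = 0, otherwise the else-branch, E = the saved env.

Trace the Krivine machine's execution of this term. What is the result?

Answer: -2

Machine steps:
[0] ⟨T=((λz. (-2 * 1)) (3 * 1)); E=∅; St=∅⟩
[1] ⟨T=(λz. (-2 * 1)); E=∅; St=[thunk]⟩
[2] ⟨T=(-2 * 1); E={z↦thunk((3 * 1), ∅)}; St=∅⟩
[3] ⟨T=-2; E={z↦thunk((3 * 1), ∅)}; St=[mulR]⟩
[4] ⟨T=1; E={z↦thunk((3 * 1), ∅)}; St=[mulL(-2)]⟩
→ final value -2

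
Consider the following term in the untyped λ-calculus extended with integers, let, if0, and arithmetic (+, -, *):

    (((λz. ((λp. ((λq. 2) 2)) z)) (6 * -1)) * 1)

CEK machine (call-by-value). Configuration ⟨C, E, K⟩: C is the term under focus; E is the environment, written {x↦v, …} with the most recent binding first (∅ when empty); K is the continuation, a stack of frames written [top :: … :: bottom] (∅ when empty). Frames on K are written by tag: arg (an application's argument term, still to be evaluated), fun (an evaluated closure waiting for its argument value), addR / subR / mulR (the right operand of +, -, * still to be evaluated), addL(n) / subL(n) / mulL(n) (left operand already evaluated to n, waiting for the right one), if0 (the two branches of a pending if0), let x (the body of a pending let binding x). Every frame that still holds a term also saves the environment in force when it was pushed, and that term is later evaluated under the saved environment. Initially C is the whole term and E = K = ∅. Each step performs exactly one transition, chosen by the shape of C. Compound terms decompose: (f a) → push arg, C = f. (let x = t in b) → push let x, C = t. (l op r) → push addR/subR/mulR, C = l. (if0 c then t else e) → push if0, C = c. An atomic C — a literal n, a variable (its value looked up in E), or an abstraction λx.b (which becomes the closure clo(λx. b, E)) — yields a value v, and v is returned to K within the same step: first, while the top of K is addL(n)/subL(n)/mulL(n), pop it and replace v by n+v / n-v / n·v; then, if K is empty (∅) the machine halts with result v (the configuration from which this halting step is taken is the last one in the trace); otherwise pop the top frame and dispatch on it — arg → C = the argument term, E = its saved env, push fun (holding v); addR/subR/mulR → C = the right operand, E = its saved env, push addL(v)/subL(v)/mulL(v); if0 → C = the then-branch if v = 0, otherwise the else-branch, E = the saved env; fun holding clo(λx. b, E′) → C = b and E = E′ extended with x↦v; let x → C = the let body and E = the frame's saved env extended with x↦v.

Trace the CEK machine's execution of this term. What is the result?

step 0: [C=(((λz. ((λp. ((λq. 2) 2)) z)) (6 * -1)) * 1) | E=∅ | K=∅]
step 1: [C=((λz. ((λp. ((λq. 2) 2)) z)) (6 * -1)) | E=∅ | K=[mulR]]
step 2: [C=(λz. ((λp. ((λq. 2) 2)) z)) | E=∅ | K=[arg :: mulR]]
step 3: [C=(6 * -1) | E=∅ | K=[fun :: mulR]]
step 4: [C=6 | E=∅ | K=[mulR :: fun :: mulR]]
step 5: [C=-1 | E=∅ | K=[mulL(6) :: fun :: mulR]]
step 6: [C=((λp. ((λq. 2) 2)) z) | E={z↦-6} | K=[mulR]]
step 7: [C=(λp. ((λq. 2) 2)) | E={z↦-6} | K=[arg :: mulR]]
step 8: [C=z | E={z↦-6} | K=[fun :: mulR]]
step 9: [C=((λq. 2) 2) | E={p↦-6, z↦-6} | K=[mulR]]
step 10: [C=(λq. 2) | E={p↦-6, z↦-6} | K=[arg :: mulR]]
step 11: [C=2 | E={p↦-6, z↦-6} | K=[fun :: mulR]]
step 12: [C=2 | E={q↦2, p↦-6, z↦-6} | K=[mulR]]
step 13: [C=1 | E=∅ | K=[mulL(2)]]
→ final value 2

Answer: 2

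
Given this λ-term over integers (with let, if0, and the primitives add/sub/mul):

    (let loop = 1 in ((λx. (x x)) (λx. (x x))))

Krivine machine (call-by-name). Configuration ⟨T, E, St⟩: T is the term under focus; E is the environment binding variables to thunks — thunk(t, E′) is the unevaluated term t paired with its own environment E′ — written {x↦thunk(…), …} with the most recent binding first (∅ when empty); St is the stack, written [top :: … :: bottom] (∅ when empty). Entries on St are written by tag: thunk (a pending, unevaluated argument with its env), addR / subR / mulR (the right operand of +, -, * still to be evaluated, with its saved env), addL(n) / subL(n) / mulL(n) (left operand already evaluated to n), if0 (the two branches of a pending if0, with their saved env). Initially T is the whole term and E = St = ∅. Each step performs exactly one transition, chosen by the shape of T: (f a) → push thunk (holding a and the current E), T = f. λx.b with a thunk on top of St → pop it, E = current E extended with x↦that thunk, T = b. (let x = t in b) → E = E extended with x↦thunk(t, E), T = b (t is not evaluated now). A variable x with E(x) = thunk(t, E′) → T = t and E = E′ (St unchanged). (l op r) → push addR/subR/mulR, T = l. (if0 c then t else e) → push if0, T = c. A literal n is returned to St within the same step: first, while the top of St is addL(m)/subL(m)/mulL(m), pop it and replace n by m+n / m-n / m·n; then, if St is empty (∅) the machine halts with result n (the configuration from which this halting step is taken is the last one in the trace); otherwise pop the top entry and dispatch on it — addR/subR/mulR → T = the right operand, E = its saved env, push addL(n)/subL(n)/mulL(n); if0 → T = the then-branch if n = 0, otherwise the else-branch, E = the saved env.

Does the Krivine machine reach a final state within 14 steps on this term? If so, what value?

t=0: [T=(let loop = 1 in ((λx. (x x)) (λx. (x x)))) | E=∅ | St=∅]
t=1: [T=((λx. (x x)) (λx. (x x))) | E={loop↦thunk(1, ∅)} | St=∅]
t=2: [T=(λx. (x x)) | E={loop↦thunk(1, ∅)} | St=[thunk]]
t=3: [T=(x x) | E={x↦thunk((λx. (x x)), {loop↦thunk(1, ∅)}), loop↦thunk(1, ∅)} | St=∅]
t=4: [T=x | E={x↦thunk((λx. (x x)), {loop↦thunk(1, ∅)}), loop↦thunk(1, ∅)} | St=[thunk]]
t=5: [T=(λx. (x x)) | E={loop↦thunk(1, ∅)} | St=[thunk]]
t=6: [T=(x x) | E={x↦thunk(x, {x↦thunk((λx. (x x)), {loop↦thunk(1, ∅)}), loop↦thunk(1, ∅)}), loop↦thunk(1, ∅)} | St=∅]
t=7: [T=x | E={x↦thunk(x, {x↦thunk((λx. (x x)), {loop↦thunk(1, ∅)}), loop↦thunk(1, ∅)}), loop↦thunk(1, ∅)} | St=[thunk]]
t=8: [T=x | E={x↦thunk((λx. (x x)), {loop↦thunk(1, ∅)}), loop↦thunk(1, ∅)} | St=[thunk]]
t=9: [T=(λx. (x x)) | E={loop↦thunk(1, ∅)} | St=[thunk]]
t=10: [T=(x x) | E={x↦thunk(x, {x↦thunk(x, {x↦thunk((λx. (x x)), {loop↦thunk(1, ∅)}), loop↦thunk(1, ∅)}), loop↦thunk(1, ∅)}), loop↦thunk(1, ∅)} | St=∅]
t=11: [T=x | E={x↦thunk(x, {x↦thunk(x, {x↦thunk((λx. (x x)), {loop↦thunk(1, ∅)}), loop↦thunk(1, ∅)}), loop↦thunk(1, ∅)}), loop↦thunk(1, ∅)} | St=[thunk]]
t=12: [T=x | E={x↦thunk(x, {x↦thunk((λx. (x x)), {loop↦thunk(1, ∅)}), loop↦thunk(1, ∅)}), loop↦thunk(1, ∅)} | St=[thunk]]
t=13: [T=x | E={x↦thunk((λx. (x x)), {loop↦thunk(1, ∅)}), loop↦thunk(1, ∅)} | St=[thunk]]
t=14: [T=(λx. (x x)) | E={loop↦thunk(1, ∅)} | St=[thunk]]
→ 14 transitions taken and the configuration is still not final: no result within 14 steps

Answer: DIVERGES (no final state within 14 steps)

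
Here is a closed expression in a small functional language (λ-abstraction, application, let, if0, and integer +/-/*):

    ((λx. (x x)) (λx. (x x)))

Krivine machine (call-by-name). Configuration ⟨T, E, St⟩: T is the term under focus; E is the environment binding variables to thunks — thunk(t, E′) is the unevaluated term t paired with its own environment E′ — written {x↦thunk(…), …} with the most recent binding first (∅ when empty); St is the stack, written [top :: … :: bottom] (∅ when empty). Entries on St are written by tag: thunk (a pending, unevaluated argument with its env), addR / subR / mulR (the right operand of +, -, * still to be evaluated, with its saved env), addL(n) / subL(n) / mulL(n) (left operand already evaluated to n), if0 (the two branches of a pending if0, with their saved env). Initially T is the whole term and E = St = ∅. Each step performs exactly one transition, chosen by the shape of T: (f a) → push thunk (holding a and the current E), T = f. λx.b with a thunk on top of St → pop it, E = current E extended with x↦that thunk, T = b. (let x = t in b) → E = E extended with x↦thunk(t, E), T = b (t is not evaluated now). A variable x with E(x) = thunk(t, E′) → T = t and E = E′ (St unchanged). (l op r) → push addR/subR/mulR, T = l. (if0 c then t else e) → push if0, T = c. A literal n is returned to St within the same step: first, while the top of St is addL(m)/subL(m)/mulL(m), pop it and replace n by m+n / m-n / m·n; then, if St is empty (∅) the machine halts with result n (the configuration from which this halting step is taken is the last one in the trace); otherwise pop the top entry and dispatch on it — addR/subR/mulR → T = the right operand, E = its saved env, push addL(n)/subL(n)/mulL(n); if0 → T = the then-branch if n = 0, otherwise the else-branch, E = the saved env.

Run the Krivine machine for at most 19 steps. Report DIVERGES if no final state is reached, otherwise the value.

Answer: DIVERGES (no final state within 19 steps)

Execution trace:
t=0: <T=((λx. (x x)) (λx. (x x))), E=∅, St=∅>
t=1: <T=(λx. (x x)), E=∅, St=[thunk]>
t=2: <T=(x x), E={x↦thunk((λx. (x x)), ∅)}, St=∅>
t=3: <T=x, E={x↦thunk((λx. (x x)), ∅)}, St=[thunk]>
t=4: <T=(λx. (x x)), E=∅, St=[thunk]>
t=5: <T=(x x), E={x↦thunk(x, {x↦thunk((λx. (x x)), ∅)})}, St=∅>
t=6: <T=x, E={x↦thunk(x, {x↦thunk((λx. (x x)), ∅)})}, St=[thunk]>
t=7: <T=x, E={x↦thunk((λx. (x x)), ∅)}, St=[thunk]>
t=8: <T=(λx. (x x)), E=∅, St=[thunk]>
t=9: <T=(x x), E={x↦thunk(x, {x↦thunk(x, {x↦thunk((λx. (x x)), ∅)})})}, St=∅>
t=10: <T=x, E={x↦thunk(x, {x↦thunk(x, {x↦thunk((λx. (x x)), ∅)})})}, St=[thunk]>
t=11: <T=x, E={x↦thunk(x, {x↦thunk((λx. (x x)), ∅)})}, St=[thunk]>
t=12: <T=x, E={x↦thunk((λx. (x x)), ∅)}, St=[thunk]>
t=13: <T=(λx. (x x)), E=∅, St=[thunk]>
t=14: <T=(x x), E={x↦thunk(x, {x↦thunk(x, {x↦thunk(x, {x↦thunk((λx. (x x)), ∅)})})})}, St=∅>
t=15: <T=x, E={x↦thunk(x, {x↦thunk(x, {x↦thunk(x, {x↦thunk((λx. (x x)), ∅)})})})}, St=[thunk]>
t=16: <T=x, E={x↦thunk(x, {x↦thunk(x, {x↦thunk((λx. (x x)), ∅)})})}, St=[thunk]>
t=17: <T=x, E={x↦thunk(x, {x↦thunk((λx. (x x)), ∅)})}, St=[thunk]>
t=18: <T=x, E={x↦thunk((λx. (x x)), ∅)}, St=[thunk]>
t=19: <T=(λx. (x x)), E=∅, St=[thunk]>
→ 19 transitions taken and the configuration is still not final: no result within 19 steps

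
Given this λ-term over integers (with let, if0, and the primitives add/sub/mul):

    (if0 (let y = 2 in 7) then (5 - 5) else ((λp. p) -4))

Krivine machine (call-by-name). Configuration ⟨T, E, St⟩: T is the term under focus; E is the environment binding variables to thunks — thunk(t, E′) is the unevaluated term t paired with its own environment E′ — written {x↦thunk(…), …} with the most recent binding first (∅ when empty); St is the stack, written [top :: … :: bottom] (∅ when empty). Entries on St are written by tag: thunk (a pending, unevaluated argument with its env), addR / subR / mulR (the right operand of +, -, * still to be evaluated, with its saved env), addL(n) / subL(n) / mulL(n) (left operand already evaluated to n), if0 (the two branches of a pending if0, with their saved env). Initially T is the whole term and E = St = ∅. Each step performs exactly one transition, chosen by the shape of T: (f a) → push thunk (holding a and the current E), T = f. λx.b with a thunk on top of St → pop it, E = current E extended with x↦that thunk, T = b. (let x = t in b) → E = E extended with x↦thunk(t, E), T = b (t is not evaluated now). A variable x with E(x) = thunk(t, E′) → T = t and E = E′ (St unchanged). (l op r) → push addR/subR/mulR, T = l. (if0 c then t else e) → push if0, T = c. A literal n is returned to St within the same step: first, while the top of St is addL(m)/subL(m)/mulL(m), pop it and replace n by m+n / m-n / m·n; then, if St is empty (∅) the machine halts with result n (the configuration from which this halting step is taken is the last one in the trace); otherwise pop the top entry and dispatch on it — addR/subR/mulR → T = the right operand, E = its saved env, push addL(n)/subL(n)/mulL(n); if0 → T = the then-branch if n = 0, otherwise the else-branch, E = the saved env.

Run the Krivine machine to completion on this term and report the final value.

Answer: -4

Derivation:
t=0: [T=(if0 (let y = 2 in 7) then (5 - 5) else ((λp. p) -4)) | E=∅ | St=∅]
t=1: [T=(let y = 2 in 7) | E=∅ | St=[if0]]
t=2: [T=7 | E={y↦thunk(2, ∅)} | St=[if0]]
t=3: [T=((λp. p) -4) | E=∅ | St=∅]
t=4: [T=(λp. p) | E=∅ | St=[thunk]]
t=5: [T=p | E={p↦thunk(-4, ∅)} | St=∅]
t=6: [T=-4 | E=∅ | St=∅]
→ final value -4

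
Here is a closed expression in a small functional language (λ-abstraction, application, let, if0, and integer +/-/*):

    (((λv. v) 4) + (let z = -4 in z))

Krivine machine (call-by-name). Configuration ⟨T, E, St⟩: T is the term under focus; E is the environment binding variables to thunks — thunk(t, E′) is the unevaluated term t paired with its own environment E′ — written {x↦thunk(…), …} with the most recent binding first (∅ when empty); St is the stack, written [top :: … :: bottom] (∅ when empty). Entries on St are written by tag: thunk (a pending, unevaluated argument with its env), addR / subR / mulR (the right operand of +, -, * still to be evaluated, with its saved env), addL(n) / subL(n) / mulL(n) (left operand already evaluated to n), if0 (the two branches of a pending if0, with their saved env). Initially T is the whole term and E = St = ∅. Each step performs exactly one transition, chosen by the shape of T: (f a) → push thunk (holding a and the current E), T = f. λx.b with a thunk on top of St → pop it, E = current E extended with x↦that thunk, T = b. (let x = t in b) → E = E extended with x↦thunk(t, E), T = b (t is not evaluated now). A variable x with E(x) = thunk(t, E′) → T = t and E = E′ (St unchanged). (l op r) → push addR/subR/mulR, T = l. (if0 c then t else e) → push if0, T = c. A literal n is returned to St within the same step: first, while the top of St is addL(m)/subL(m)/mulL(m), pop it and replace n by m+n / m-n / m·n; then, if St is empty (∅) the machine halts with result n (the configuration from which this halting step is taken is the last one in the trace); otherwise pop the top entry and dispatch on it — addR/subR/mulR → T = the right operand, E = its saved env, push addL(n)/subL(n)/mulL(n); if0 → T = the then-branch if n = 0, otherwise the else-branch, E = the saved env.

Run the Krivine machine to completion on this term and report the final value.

step 0: ⟨T=(((λv. v) 4) + (let z = -4 in z)); E=∅; St=∅⟩
step 1: ⟨T=((λv. v) 4); E=∅; St=[addR]⟩
step 2: ⟨T=(λv. v); E=∅; St=[thunk :: addR]⟩
step 3: ⟨T=v; E={v↦thunk(4, ∅)}; St=[addR]⟩
step 4: ⟨T=4; E=∅; St=[addR]⟩
step 5: ⟨T=(let z = -4 in z); E=∅; St=[addL(4)]⟩
step 6: ⟨T=z; E={z↦thunk(-4, ∅)}; St=[addL(4)]⟩
step 7: ⟨T=-4; E=∅; St=[addL(4)]⟩
→ final value 0

Answer: 0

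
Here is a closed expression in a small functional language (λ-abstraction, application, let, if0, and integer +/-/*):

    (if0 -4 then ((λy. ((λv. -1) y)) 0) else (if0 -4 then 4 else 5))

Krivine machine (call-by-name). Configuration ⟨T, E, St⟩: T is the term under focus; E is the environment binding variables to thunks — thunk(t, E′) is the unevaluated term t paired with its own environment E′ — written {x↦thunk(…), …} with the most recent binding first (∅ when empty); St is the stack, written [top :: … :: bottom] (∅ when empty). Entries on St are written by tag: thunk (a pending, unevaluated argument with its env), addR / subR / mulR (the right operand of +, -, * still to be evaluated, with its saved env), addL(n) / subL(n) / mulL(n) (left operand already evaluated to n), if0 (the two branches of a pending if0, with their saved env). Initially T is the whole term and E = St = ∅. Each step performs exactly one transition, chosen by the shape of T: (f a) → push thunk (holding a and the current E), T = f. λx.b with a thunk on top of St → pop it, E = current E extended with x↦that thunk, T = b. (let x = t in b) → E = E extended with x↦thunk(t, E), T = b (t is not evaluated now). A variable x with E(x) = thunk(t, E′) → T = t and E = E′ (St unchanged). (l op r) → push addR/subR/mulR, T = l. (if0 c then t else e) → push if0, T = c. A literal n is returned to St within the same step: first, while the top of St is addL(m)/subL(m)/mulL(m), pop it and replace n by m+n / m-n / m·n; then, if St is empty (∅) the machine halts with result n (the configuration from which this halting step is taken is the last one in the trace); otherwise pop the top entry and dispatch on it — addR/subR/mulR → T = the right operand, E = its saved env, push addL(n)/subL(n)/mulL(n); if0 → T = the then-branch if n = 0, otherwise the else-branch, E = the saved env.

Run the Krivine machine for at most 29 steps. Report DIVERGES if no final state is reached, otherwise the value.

step 0: <T=(if0 -4 then ((λy. ((λv. -1) y)) 0) else (if0 -4 then 4 else 5)), E=∅, St=∅>
step 1: <T=-4, E=∅, St=[if0]>
step 2: <T=(if0 -4 then 4 else 5), E=∅, St=∅>
step 3: <T=-4, E=∅, St=[if0]>
step 4: <T=5, E=∅, St=∅>
→ final value 5

Answer: 5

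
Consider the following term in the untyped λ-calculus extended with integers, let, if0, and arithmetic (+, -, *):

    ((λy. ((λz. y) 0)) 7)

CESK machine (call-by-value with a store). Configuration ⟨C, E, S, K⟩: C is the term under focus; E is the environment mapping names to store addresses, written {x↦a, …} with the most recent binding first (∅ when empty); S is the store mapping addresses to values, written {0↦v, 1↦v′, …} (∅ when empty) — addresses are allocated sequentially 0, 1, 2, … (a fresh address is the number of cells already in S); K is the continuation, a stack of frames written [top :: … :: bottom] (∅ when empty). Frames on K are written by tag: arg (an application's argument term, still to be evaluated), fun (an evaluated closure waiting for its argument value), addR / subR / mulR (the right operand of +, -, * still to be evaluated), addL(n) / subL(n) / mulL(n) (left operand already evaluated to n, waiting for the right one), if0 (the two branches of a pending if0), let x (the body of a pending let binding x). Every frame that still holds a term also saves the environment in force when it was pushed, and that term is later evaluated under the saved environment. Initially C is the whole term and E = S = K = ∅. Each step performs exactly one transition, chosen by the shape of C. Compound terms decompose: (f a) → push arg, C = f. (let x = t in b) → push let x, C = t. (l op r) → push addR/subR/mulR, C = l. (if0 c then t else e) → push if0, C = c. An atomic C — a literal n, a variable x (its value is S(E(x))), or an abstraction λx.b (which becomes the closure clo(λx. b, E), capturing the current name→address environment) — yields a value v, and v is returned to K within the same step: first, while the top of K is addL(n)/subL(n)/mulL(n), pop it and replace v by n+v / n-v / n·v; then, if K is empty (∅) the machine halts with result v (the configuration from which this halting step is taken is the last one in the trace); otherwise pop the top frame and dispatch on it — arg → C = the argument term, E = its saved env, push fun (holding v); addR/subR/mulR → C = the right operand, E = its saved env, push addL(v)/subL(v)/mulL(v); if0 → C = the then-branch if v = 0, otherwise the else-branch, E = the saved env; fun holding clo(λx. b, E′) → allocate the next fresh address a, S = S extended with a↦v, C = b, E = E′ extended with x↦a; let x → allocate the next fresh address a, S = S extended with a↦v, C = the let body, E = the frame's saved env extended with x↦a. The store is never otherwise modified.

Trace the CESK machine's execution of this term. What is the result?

[0] [C=((λy. ((λz. y) 0)) 7) | E=∅ | S=∅ | K=∅]
[1] [C=(λy. ((λz. y) 0)) | E=∅ | S=∅ | K=[arg]]
[2] [C=7 | E=∅ | S=∅ | K=[fun]]
[3] [C=((λz. y) 0) | E={y↦0} | S={0↦7} | K=∅]
[4] [C=(λz. y) | E={y↦0} | S={0↦7} | K=[arg]]
[5] [C=0 | E={y↦0} | S={0↦7} | K=[fun]]
[6] [C=y | E={z↦1, y↦0} | S={0↦7, 1↦0} | K=∅]
→ final value 7

Answer: 7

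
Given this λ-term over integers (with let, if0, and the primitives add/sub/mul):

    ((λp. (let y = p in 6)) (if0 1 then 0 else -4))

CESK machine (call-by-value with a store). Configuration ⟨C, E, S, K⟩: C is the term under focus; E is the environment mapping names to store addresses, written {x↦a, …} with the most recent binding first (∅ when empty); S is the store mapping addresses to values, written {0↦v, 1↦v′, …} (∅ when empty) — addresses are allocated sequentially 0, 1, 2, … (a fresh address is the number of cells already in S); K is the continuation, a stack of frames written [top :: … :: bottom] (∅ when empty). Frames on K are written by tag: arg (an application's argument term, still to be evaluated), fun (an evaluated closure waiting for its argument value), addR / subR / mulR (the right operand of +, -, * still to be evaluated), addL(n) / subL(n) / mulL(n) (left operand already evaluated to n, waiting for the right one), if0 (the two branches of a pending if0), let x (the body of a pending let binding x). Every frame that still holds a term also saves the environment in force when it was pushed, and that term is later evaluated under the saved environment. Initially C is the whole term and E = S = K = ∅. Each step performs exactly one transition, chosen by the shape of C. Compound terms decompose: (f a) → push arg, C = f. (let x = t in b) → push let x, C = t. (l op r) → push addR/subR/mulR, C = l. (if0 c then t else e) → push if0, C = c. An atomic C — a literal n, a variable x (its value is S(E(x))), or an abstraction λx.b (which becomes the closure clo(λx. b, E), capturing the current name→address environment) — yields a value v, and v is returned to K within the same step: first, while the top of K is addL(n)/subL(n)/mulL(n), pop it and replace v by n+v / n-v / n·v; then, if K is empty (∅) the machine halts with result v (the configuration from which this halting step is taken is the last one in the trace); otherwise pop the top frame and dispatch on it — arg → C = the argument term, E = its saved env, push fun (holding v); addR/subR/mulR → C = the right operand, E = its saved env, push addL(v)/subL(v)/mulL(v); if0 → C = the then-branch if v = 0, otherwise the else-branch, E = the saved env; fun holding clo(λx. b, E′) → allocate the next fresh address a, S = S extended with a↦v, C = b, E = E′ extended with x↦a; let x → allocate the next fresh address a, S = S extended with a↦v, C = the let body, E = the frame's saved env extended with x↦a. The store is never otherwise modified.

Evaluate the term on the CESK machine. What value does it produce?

[0] <C=((λp. (let y = p in 6)) (if0 1 then 0 else -4)), E=∅, S=∅, K=∅>
[1] <C=(λp. (let y = p in 6)), E=∅, S=∅, K=[arg]>
[2] <C=(if0 1 then 0 else -4), E=∅, S=∅, K=[fun]>
[3] <C=1, E=∅, S=∅, K=[if0 :: fun]>
[4] <C=-4, E=∅, S=∅, K=[fun]>
[5] <C=(let y = p in 6), E={p↦0}, S={0↦-4}, K=∅>
[6] <C=p, E={p↦0}, S={0↦-4}, K=[let y]>
[7] <C=6, E={y↦1, p↦0}, S={0↦-4, 1↦-4}, K=∅>
→ final value 6

Answer: 6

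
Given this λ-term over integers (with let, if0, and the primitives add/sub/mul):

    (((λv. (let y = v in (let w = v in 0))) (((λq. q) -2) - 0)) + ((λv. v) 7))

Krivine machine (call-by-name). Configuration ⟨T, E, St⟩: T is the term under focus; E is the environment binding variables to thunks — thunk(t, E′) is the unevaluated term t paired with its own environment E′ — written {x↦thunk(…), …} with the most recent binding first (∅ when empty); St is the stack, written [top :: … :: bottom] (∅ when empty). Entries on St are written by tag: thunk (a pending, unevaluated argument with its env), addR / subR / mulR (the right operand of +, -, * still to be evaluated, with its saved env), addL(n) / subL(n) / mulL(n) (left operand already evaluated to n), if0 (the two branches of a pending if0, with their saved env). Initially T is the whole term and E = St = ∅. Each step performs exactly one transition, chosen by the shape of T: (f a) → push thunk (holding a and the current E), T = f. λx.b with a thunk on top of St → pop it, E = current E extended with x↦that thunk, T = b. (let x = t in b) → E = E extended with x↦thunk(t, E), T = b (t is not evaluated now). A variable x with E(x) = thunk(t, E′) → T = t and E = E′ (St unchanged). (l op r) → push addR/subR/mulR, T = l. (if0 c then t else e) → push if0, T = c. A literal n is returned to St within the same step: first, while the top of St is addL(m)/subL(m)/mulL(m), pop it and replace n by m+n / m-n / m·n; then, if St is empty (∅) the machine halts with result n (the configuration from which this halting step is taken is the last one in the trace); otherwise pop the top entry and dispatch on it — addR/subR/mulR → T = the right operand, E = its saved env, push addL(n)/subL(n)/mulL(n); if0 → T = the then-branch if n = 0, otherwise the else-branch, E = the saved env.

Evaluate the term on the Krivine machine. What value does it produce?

Answer: 7

Machine steps:
0. ⟨T=(((λv. (let y = v in (let w = v in 0))) (((λq. q) -2) - 0)) + ((λv. v) 7)); E=∅; St=∅⟩
1. ⟨T=((λv. (let y = v in (let w = v in 0))) (((λq. q) -2) - 0)); E=∅; St=[addR]⟩
2. ⟨T=(λv. (let y = v in (let w = v in 0))); E=∅; St=[thunk :: addR]⟩
3. ⟨T=(let y = v in (let w = v in 0)); E={v↦thunk((((λq. q) -2) - 0), ∅)}; St=[addR]⟩
4. ⟨T=(let w = v in 0); E={y↦thunk(v, {v↦thunk((((λq. q) -2) - 0), ∅)}), v↦thunk((((λq. q) -2) - 0), ∅)}; St=[addR]⟩
5. ⟨T=0; E={w↦thunk(v, {y↦thunk(v, {v↦thunk((((λq. q) -2) - 0), ∅)}), v↦thunk((((λq. q) -2) - 0), ∅)}), y↦thunk(v, {v↦thunk((((λq. q) -2) - 0), ∅)}), v↦thunk((((λq. q) -2) - 0), ∅)}; St=[addR]⟩
6. ⟨T=((λv. v) 7); E=∅; St=[addL(0)]⟩
7. ⟨T=(λv. v); E=∅; St=[thunk :: addL(0)]⟩
8. ⟨T=v; E={v↦thunk(7, ∅)}; St=[addL(0)]⟩
9. ⟨T=7; E=∅; St=[addL(0)]⟩
→ final value 7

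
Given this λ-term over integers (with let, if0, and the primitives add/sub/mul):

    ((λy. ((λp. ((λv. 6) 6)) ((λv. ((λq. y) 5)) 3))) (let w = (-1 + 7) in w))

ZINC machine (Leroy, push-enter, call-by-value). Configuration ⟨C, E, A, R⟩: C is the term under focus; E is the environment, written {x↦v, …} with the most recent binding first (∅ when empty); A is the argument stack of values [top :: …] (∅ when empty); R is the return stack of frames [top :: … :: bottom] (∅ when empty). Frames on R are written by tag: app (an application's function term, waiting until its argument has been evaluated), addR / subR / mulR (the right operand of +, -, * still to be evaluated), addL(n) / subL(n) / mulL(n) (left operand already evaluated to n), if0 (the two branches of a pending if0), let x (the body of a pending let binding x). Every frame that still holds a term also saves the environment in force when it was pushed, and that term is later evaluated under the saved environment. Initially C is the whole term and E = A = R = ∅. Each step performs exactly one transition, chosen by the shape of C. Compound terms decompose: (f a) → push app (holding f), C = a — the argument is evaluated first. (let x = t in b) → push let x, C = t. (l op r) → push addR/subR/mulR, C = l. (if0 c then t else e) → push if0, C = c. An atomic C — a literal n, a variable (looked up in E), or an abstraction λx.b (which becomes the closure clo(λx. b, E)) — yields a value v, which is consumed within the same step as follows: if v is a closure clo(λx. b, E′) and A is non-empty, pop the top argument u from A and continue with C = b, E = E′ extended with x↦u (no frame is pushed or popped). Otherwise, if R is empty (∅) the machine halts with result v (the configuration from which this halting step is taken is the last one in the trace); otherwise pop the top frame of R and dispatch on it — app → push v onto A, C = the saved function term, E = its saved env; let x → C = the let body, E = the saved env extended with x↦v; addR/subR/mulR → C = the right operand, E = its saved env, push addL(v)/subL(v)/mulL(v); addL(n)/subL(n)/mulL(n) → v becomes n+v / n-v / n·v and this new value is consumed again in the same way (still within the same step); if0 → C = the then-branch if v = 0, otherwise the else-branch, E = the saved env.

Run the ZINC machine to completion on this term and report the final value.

Answer: 6

Execution trace:
t=0: [C=((λy. ((λp. ((λv. 6) 6)) ((λv. ((λq. y) 5)) 3))) (let w = (-1 + 7) in w)) | E=∅ | A=∅ | R=∅]
t=1: [C=(let w = (-1 + 7) in w) | E=∅ | A=∅ | R=[app]]
t=2: [C=(-1 + 7) | E=∅ | A=∅ | R=[let w :: app]]
t=3: [C=-1 | E=∅ | A=∅ | R=[addR :: let w :: app]]
t=4: [C=7 | E=∅ | A=∅ | R=[addL(-1) :: let w :: app]]
t=5: [C=w | E={w↦6} | A=∅ | R=[app]]
t=6: [C=(λy. ((λp. ((λv. 6) 6)) ((λv. ((λq. y) 5)) 3))) | E=∅ | A=[6] | R=∅]
t=7: [C=((λp. ((λv. 6) 6)) ((λv. ((λq. y) 5)) 3)) | E={y↦6} | A=∅ | R=∅]
t=8: [C=((λv. ((λq. y) 5)) 3) | E={y↦6} | A=∅ | R=[app]]
t=9: [C=3 | E={y↦6} | A=∅ | R=[app :: app]]
t=10: [C=(λv. ((λq. y) 5)) | E={y↦6} | A=[3] | R=[app]]
t=11: [C=((λq. y) 5) | E={v↦3, y↦6} | A=∅ | R=[app]]
t=12: [C=5 | E={v↦3, y↦6} | A=∅ | R=[app :: app]]
t=13: [C=(λq. y) | E={v↦3, y↦6} | A=[5] | R=[app]]
t=14: [C=y | E={q↦5, v↦3, y↦6} | A=∅ | R=[app]]
t=15: [C=(λp. ((λv. 6) 6)) | E={y↦6} | A=[6] | R=∅]
t=16: [C=((λv. 6) 6) | E={p↦6, y↦6} | A=∅ | R=∅]
t=17: [C=6 | E={p↦6, y↦6} | A=∅ | R=[app]]
t=18: [C=(λv. 6) | E={p↦6, y↦6} | A=[6] | R=∅]
t=19: [C=6 | E={v↦6, p↦6, y↦6} | A=∅ | R=∅]
→ final value 6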